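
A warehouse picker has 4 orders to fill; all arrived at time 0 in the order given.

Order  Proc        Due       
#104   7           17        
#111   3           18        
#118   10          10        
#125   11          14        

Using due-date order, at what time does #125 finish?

21

EDD (increasing due date): #118 #125 #104 #111.
#118: 0→10
#125: 10→21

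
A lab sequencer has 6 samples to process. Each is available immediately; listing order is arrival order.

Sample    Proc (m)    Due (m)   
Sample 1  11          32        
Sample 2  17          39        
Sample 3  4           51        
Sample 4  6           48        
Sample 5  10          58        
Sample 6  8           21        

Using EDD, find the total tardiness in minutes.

0

EDD (increasing due date): Sample 6 Sample 1 Sample 2 Sample 4 Sample 3 Sample 5.
Sample 6: 0→8, due 21, tardiness 0
Sample 1: 8→19, due 32, tardiness 0
Sample 2: 19→36, due 39, tardiness 0
Sample 4: 36→42, due 48, tardiness 0
Sample 3: 42→46, due 51, tardiness 0
Sample 5: 46→56, due 58, tardiness 0
Sum = 0+0+0+0+0+0 = 0.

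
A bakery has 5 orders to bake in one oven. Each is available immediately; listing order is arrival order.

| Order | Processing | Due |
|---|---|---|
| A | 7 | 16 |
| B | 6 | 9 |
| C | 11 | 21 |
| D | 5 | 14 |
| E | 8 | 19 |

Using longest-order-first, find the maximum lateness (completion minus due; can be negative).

LPT (decreasing processing time): C E A B D.
C: 0→11, due 21, lateness -10
E: 11→19, due 19, lateness 0
A: 19→26, due 16, lateness 10
B: 26→32, due 9, lateness 23
D: 32→37, due 14, lateness 23
Maximum = 23.

23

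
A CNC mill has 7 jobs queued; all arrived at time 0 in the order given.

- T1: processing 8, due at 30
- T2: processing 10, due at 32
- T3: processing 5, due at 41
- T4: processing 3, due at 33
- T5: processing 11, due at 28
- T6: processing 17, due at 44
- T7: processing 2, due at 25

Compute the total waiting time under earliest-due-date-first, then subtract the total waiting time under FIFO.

-26

EDD (increasing due date): T7 T5 T1 T2 T4 T3 T6.
T7: waits 0, runs 0→2
T5: waits 2, runs 2→13
T1: waits 13, runs 13→21
T2: waits 21, runs 21→31
T4: waits 31, runs 31→34
T3: waits 34, runs 34→39
T6: waits 39, runs 39→56
Sum = 0+2+13+21+31+34+39 = 140.
FIFO (arrival order): T1 T2 T3 T4 T5 T6 T7.
T1: waits 0, runs 0→8
T2: waits 8, runs 8→18
T3: waits 18, runs 18→23
T4: waits 23, runs 23→26
T5: waits 26, runs 26→37
T6: waits 37, runs 37→54
T7: waits 54, runs 54→56
Sum = 0+8+18+23+26+37+54 = 166.
Difference = 140 − 166 = -26.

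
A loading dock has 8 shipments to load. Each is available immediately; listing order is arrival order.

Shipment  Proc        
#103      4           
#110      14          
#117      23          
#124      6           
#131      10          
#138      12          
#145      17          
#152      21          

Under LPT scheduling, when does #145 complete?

LPT (decreasing processing time): #117 #152 #145 #110 #138 #131 #124 #103.
#117: 0→23
#152: 23→44
#145: 44→61

61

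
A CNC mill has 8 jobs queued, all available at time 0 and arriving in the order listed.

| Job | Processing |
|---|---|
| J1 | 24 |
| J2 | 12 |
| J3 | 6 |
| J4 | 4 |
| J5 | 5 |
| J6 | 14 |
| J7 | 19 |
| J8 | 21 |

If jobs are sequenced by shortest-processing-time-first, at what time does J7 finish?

60

SPT (increasing processing time): J4 J5 J3 J2 J6 J7 J8 J1.
J4: 0→4
J5: 4→9
J3: 9→15
J2: 15→27
J6: 27→41
J7: 41→60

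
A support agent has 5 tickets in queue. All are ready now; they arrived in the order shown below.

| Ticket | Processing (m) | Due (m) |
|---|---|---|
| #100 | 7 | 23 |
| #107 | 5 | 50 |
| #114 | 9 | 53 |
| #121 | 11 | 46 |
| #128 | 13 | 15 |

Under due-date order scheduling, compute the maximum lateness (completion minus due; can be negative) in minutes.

-2

EDD (increasing due date): #128 #100 #121 #107 #114.
#128: 0→13, due 15, lateness -2
#100: 13→20, due 23, lateness -3
#121: 20→31, due 46, lateness -15
#107: 31→36, due 50, lateness -14
#114: 36→45, due 53, lateness -8
Maximum = -2.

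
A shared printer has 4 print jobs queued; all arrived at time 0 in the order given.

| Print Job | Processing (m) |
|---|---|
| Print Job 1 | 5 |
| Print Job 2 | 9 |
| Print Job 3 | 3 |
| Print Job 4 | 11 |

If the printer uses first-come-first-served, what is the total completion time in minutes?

FIFO (arrival order): Print Job 1 Print Job 2 Print Job 3 Print Job 4.
Print Job 1: 0→5
Print Job 2: 5→14
Print Job 3: 14→17
Print Job 4: 17→28
Sum = 5+14+17+28 = 64.

64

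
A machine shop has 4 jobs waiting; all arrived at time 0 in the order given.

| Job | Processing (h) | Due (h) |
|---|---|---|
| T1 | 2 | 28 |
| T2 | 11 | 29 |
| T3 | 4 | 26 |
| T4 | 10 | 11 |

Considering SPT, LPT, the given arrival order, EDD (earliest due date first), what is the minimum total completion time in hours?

51

SPT (increasing processing time): T1 T3 T4 T2.
T1: 0→2
T3: 2→6
T4: 6→16
T2: 16→27
Sum = 2+6+16+27 = 51.
LPT (decreasing processing time): T2 T4 T3 T1.
T2: 0→11
T4: 11→21
T3: 21→25
T1: 25→27
Sum = 11+21+25+27 = 84.
FIFO (arrival order): T1 T2 T3 T4.
T1: 0→2
T2: 2→13
T3: 13→17
T4: 17→27
Sum = 2+13+17+27 = 59.
EDD (increasing due date): T4 T3 T1 T2.
T4: 0→10
T3: 10→14
T1: 14→16
T2: 16→27
Sum = 10+14+16+27 = 67.
SPT 51, LPT 84, FIFO 59, EDD 67 → minimum 51.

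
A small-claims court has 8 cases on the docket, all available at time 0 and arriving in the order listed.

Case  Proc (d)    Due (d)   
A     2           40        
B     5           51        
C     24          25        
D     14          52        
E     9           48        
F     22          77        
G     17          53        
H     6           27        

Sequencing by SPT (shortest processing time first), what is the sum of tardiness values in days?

SPT (increasing processing time): A B H E D G F C.
A: 0→2, due 40, tardiness 0
B: 2→7, due 51, tardiness 0
H: 7→13, due 27, tardiness 0
E: 13→22, due 48, tardiness 0
D: 22→36, due 52, tardiness 0
G: 36→53, due 53, tardiness 0
F: 53→75, due 77, tardiness 0
C: 75→99, due 25, tardiness 74
Sum = 0+0+0+0+0+0+0+74 = 74.

74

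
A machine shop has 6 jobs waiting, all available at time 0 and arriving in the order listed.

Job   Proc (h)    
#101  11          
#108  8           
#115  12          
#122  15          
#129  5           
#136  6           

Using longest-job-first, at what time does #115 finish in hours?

LPT (decreasing processing time): #122 #115 #101 #108 #136 #129.
#122: 0→15
#115: 15→27

27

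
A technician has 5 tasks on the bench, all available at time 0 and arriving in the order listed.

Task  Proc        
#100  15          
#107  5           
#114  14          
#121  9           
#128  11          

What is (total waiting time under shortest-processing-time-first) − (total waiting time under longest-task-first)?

SPT (increasing processing time): #107 #121 #128 #114 #100.
#107: waits 0, runs 0→5
#121: waits 5, runs 5→14
#128: waits 14, runs 14→25
#114: waits 25, runs 25→39
#100: waits 39, runs 39→54
Sum = 0+5+14+25+39 = 83.
LPT (decreasing processing time): #100 #114 #128 #121 #107.
#100: waits 0, runs 0→15
#114: waits 15, runs 15→29
#128: waits 29, runs 29→40
#121: waits 40, runs 40→49
#107: waits 49, runs 49→54
Sum = 0+15+29+40+49 = 133.
Difference = 83 − 133 = -50.

-50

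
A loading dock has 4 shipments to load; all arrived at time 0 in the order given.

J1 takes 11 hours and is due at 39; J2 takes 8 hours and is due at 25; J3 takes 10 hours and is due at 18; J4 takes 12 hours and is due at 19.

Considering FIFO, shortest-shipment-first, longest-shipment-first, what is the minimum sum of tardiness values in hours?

FIFO (arrival order): J1 J2 J3 J4.
J1: 0→11, due 39, tardiness 0
J2: 11→19, due 25, tardiness 0
J3: 19→29, due 18, tardiness 11
J4: 29→41, due 19, tardiness 22
Sum = 0+0+11+22 = 33.
SPT (increasing processing time): J2 J3 J1 J4.
J2: 0→8, due 25, tardiness 0
J3: 8→18, due 18, tardiness 0
J1: 18→29, due 39, tardiness 0
J4: 29→41, due 19, tardiness 22
Sum = 0+0+0+22 = 22.
LPT (decreasing processing time): J4 J1 J3 J2.
J4: 0→12, due 19, tardiness 0
J1: 12→23, due 39, tardiness 0
J3: 23→33, due 18, tardiness 15
J2: 33→41, due 25, tardiness 16
Sum = 0+0+15+16 = 31.
FIFO 33, SPT 22, LPT 31 → minimum 22.

22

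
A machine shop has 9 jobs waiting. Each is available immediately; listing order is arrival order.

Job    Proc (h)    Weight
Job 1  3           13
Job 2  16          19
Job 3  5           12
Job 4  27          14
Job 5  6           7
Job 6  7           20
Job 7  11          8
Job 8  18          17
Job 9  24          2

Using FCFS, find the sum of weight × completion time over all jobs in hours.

FIFO (arrival order): Job 1 Job 2 Job 3 Job 4 Job 5 Job 6 Job 7 Job 8 Job 9.
Job 1: finishes 3, weight 13, w·C = 39
Job 2: finishes 19, weight 19, w·C = 361
Job 3: finishes 24, weight 12, w·C = 288
Job 4: finishes 51, weight 14, w·C = 714
Job 5: finishes 57, weight 7, w·C = 399
Job 6: finishes 64, weight 20, w·C = 1280
Job 7: finishes 75, weight 8, w·C = 600
Job 8: finishes 93, weight 17, w·C = 1581
Job 9: finishes 117, weight 2, w·C = 234
Sum = 39+361+288+714+399+1280+600+1581+234 = 5496.

5496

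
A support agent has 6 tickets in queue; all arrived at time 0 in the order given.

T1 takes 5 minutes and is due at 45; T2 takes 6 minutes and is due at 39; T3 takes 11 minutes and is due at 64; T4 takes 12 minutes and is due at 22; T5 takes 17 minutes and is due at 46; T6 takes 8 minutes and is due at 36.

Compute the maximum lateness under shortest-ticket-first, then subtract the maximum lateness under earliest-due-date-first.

SPT (increasing processing time): T1 T2 T6 T3 T4 T5.
T1: 0→5, due 45, lateness -40
T2: 5→11, due 39, lateness -28
T6: 11→19, due 36, lateness -17
T3: 19→30, due 64, lateness -34
T4: 30→42, due 22, lateness 20
T5: 42→59, due 46, lateness 13
Maximum = 20.
EDD (increasing due date): T4 T6 T2 T1 T5 T3.
T4: 0→12, due 22, lateness -10
T6: 12→20, due 36, lateness -16
T2: 20→26, due 39, lateness -13
T1: 26→31, due 45, lateness -14
T5: 31→48, due 46, lateness 2
T3: 48→59, due 64, lateness -5
Maximum = 2.
Difference = 20 − 2 = 18.

18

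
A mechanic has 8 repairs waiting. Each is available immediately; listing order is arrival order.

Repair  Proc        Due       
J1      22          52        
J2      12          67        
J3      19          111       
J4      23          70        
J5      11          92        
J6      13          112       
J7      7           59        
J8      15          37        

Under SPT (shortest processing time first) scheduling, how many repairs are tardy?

SPT (increasing processing time): J7 J5 J2 J6 J8 J3 J1 J4.
J7: 0→7, due 59, tardiness 0
J5: 7→18, due 92, tardiness 0
J2: 18→30, due 67, tardiness 0
J6: 30→43, due 112, tardiness 0
J8: 43→58, due 37, tardiness 21
J3: 58→77, due 111, tardiness 0
J1: 77→99, due 52, tardiness 47
J4: 99→122, due 70, tardiness 52
Late repairs: 3.

3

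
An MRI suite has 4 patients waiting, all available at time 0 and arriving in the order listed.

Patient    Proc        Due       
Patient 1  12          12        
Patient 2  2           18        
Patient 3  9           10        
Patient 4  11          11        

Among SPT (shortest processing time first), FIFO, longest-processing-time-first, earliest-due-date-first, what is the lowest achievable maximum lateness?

20

SPT (increasing processing time): Patient 2 Patient 3 Patient 4 Patient 1.
Patient 2: 0→2, due 18, lateness -16
Patient 3: 2→11, due 10, lateness 1
Patient 4: 11→22, due 11, lateness 11
Patient 1: 22→34, due 12, lateness 22
Maximum = 22.
FIFO (arrival order): Patient 1 Patient 2 Patient 3 Patient 4.
Patient 1: 0→12, due 12, lateness 0
Patient 2: 12→14, due 18, lateness -4
Patient 3: 14→23, due 10, lateness 13
Patient 4: 23→34, due 11, lateness 23
Maximum = 23.
LPT (decreasing processing time): Patient 1 Patient 4 Patient 3 Patient 2.
Patient 1: 0→12, due 12, lateness 0
Patient 4: 12→23, due 11, lateness 12
Patient 3: 23→32, due 10, lateness 22
Patient 2: 32→34, due 18, lateness 16
Maximum = 22.
EDD (increasing due date): Patient 3 Patient 4 Patient 1 Patient 2.
Patient 3: 0→9, due 10, lateness -1
Patient 4: 9→20, due 11, lateness 9
Patient 1: 20→32, due 12, lateness 20
Patient 2: 32→34, due 18, lateness 16
Maximum = 20.
SPT 22, FIFO 23, LPT 22, EDD 20 → minimum 20.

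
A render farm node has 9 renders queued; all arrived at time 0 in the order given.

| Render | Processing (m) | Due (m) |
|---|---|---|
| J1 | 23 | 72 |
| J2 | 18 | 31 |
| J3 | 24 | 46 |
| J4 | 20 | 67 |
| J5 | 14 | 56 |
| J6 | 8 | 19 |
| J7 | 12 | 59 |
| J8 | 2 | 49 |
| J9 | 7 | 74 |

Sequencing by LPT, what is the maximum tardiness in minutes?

LPT (decreasing processing time): J3 J1 J4 J2 J5 J7 J6 J9 J8.
J3: 0→24, due 46, tardiness 0
J1: 24→47, due 72, tardiness 0
J4: 47→67, due 67, tardiness 0
J2: 67→85, due 31, tardiness 54
J5: 85→99, due 56, tardiness 43
J7: 99→111, due 59, tardiness 52
J6: 111→119, due 19, tardiness 100
J9: 119→126, due 74, tardiness 52
J8: 126→128, due 49, tardiness 79
Maximum = 100.

100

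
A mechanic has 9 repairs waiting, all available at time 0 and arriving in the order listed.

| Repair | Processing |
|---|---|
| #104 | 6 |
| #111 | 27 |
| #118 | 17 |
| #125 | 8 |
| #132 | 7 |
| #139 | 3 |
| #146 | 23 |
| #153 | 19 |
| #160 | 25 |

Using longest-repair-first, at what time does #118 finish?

111

LPT (decreasing processing time): #111 #160 #146 #153 #118 #125 #132 #104 #139.
#111: 0→27
#160: 27→52
#146: 52→75
#153: 75→94
#118: 94→111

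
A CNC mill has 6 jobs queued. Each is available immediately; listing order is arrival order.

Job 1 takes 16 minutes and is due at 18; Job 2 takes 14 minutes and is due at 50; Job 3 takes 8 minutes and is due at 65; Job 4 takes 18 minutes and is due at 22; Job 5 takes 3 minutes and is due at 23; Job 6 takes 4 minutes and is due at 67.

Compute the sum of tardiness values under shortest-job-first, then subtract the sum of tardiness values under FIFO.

SPT (increasing processing time): Job 5 Job 6 Job 3 Job 2 Job 1 Job 4.
Job 5: 0→3, due 23, tardiness 0
Job 6: 3→7, due 67, tardiness 0
Job 3: 7→15, due 65, tardiness 0
Job 2: 15→29, due 50, tardiness 0
Job 1: 29→45, due 18, tardiness 27
Job 4: 45→63, due 22, tardiness 41
Sum = 0+0+0+0+27+41 = 68.
FIFO (arrival order): Job 1 Job 2 Job 3 Job 4 Job 5 Job 6.
Job 1: 0→16, due 18, tardiness 0
Job 2: 16→30, due 50, tardiness 0
Job 3: 30→38, due 65, tardiness 0
Job 4: 38→56, due 22, tardiness 34
Job 5: 56→59, due 23, tardiness 36
Job 6: 59→63, due 67, tardiness 0
Sum = 0+0+0+34+36+0 = 70.
Difference = 68 − 70 = -2.

-2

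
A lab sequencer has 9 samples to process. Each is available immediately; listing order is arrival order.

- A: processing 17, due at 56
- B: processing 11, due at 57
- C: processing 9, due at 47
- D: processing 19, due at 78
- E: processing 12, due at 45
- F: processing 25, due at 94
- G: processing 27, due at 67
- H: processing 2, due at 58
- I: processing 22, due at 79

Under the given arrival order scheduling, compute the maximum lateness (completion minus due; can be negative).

FIFO (arrival order): A B C D E F G H I.
A: 0→17, due 56, lateness -39
B: 17→28, due 57, lateness -29
C: 28→37, due 47, lateness -10
D: 37→56, due 78, lateness -22
E: 56→68, due 45, lateness 23
F: 68→93, due 94, lateness -1
G: 93→120, due 67, lateness 53
H: 120→122, due 58, lateness 64
I: 122→144, due 79, lateness 65
Maximum = 65.

65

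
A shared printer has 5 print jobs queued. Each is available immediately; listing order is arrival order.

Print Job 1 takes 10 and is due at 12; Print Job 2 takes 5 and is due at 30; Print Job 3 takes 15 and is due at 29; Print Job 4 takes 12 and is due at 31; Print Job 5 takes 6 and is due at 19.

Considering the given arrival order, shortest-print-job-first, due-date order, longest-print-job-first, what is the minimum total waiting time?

FIFO (arrival order): Print Job 1 Print Job 2 Print Job 3 Print Job 4 Print Job 5.
Print Job 1: waits 0, runs 0→10
Print Job 2: waits 10, runs 10→15
Print Job 3: waits 15, runs 15→30
Print Job 4: waits 30, runs 30→42
Print Job 5: waits 42, runs 42→48
Sum = 0+10+15+30+42 = 97.
SPT (increasing processing time): Print Job 2 Print Job 5 Print Job 1 Print Job 4 Print Job 3.
Print Job 2: waits 0, runs 0→5
Print Job 5: waits 5, runs 5→11
Print Job 1: waits 11, runs 11→21
Print Job 4: waits 21, runs 21→33
Print Job 3: waits 33, runs 33→48
Sum = 0+5+11+21+33 = 70.
EDD (increasing due date): Print Job 1 Print Job 5 Print Job 3 Print Job 2 Print Job 4.
Print Job 1: waits 0, runs 0→10
Print Job 5: waits 10, runs 10→16
Print Job 3: waits 16, runs 16→31
Print Job 2: waits 31, runs 31→36
Print Job 4: waits 36, runs 36→48
Sum = 0+10+16+31+36 = 93.
LPT (decreasing processing time): Print Job 3 Print Job 4 Print Job 1 Print Job 5 Print Job 2.
Print Job 3: waits 0, runs 0→15
Print Job 4: waits 15, runs 15→27
Print Job 1: waits 27, runs 27→37
Print Job 5: waits 37, runs 37→43
Print Job 2: waits 43, runs 43→48
Sum = 0+15+27+37+43 = 122.
FIFO 97, SPT 70, EDD 93, LPT 122 → minimum 70.

70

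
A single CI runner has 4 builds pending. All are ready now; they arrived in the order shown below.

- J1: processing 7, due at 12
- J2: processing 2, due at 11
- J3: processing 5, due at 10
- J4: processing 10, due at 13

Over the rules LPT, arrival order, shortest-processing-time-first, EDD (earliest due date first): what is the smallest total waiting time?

23

LPT (decreasing processing time): J4 J1 J3 J2.
J4: waits 0, runs 0→10
J1: waits 10, runs 10→17
J3: waits 17, runs 17→22
J2: waits 22, runs 22→24
Sum = 0+10+17+22 = 49.
FIFO (arrival order): J1 J2 J3 J4.
J1: waits 0, runs 0→7
J2: waits 7, runs 7→9
J3: waits 9, runs 9→14
J4: waits 14, runs 14→24
Sum = 0+7+9+14 = 30.
SPT (increasing processing time): J2 J3 J1 J4.
J2: waits 0, runs 0→2
J3: waits 2, runs 2→7
J1: waits 7, runs 7→14
J4: waits 14, runs 14→24
Sum = 0+2+7+14 = 23.
EDD (increasing due date): J3 J2 J1 J4.
J3: waits 0, runs 0→5
J2: waits 5, runs 5→7
J1: waits 7, runs 7→14
J4: waits 14, runs 14→24
Sum = 0+5+7+14 = 26.
LPT 49, FIFO 30, SPT 23, EDD 26 → minimum 23.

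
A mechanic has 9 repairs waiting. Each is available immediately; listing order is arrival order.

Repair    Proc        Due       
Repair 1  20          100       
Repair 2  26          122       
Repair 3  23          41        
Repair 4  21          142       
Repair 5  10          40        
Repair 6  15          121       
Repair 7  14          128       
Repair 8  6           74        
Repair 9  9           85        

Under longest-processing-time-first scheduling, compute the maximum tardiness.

LPT (decreasing processing time): Repair 2 Repair 3 Repair 4 Repair 1 Repair 6 Repair 7 Repair 5 Repair 9 Repair 8.
Repair 2: 0→26, due 122, tardiness 0
Repair 3: 26→49, due 41, tardiness 8
Repair 4: 49→70, due 142, tardiness 0
Repair 1: 70→90, due 100, tardiness 0
Repair 6: 90→105, due 121, tardiness 0
Repair 7: 105→119, due 128, tardiness 0
Repair 5: 119→129, due 40, tardiness 89
Repair 9: 129→138, due 85, tardiness 53
Repair 8: 138→144, due 74, tardiness 70
Maximum = 89.

89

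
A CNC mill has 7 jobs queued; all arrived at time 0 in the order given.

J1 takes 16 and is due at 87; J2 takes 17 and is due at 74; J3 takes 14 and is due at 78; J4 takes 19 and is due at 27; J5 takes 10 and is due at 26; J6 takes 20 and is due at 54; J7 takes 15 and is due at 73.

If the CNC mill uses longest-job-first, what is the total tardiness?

LPT (decreasing processing time): J6 J4 J2 J1 J7 J3 J5.
J6: 0→20, due 54, tardiness 0
J4: 20→39, due 27, tardiness 12
J2: 39→56, due 74, tardiness 0
J1: 56→72, due 87, tardiness 0
J7: 72→87, due 73, tardiness 14
J3: 87→101, due 78, tardiness 23
J5: 101→111, due 26, tardiness 85
Sum = 0+12+0+0+14+23+85 = 134.

134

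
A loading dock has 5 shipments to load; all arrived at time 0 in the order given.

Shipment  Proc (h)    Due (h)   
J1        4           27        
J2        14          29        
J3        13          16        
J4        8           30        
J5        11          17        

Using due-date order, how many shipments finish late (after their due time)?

4

EDD (increasing due date): J3 J5 J1 J2 J4.
J3: 0→13, due 16, tardiness 0
J5: 13→24, due 17, tardiness 7
J1: 24→28, due 27, tardiness 1
J2: 28→42, due 29, tardiness 13
J4: 42→50, due 30, tardiness 20
Late shipments: 4.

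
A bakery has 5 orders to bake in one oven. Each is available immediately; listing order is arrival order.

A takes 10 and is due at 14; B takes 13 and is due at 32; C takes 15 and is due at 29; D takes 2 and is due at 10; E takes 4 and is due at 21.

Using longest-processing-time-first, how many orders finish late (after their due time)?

LPT (decreasing processing time): C B A E D.
C: 0→15, due 29, tardiness 0
B: 15→28, due 32, tardiness 0
A: 28→38, due 14, tardiness 24
E: 38→42, due 21, tardiness 21
D: 42→44, due 10, tardiness 34
Late orders: 3.

3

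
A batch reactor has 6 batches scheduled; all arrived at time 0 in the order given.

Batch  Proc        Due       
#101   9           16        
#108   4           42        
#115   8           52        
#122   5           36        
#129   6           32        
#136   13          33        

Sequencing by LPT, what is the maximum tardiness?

6

LPT (decreasing processing time): #136 #101 #115 #129 #122 #108.
#136: 0→13, due 33, tardiness 0
#101: 13→22, due 16, tardiness 6
#115: 22→30, due 52, tardiness 0
#129: 30→36, due 32, tardiness 4
#122: 36→41, due 36, tardiness 5
#108: 41→45, due 42, tardiness 3
Maximum = 6.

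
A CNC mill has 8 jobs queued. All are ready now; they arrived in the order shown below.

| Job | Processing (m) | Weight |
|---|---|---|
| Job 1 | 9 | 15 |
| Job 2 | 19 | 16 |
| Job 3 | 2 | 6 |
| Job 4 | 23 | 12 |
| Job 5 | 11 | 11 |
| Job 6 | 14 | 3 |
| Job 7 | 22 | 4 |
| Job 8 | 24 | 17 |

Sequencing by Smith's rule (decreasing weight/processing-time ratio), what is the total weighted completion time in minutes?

4038

WSPT (decreasing weight/processing-time ratio): Job 3 Job 1 Job 5 Job 2 Job 8 Job 4 Job 6 Job 7.
Job 3: finishes 2, weight 6, w·C = 12
Job 1: finishes 11, weight 15, w·C = 165
Job 5: finishes 22, weight 11, w·C = 242
Job 2: finishes 41, weight 16, w·C = 656
Job 8: finishes 65, weight 17, w·C = 1105
Job 4: finishes 88, weight 12, w·C = 1056
Job 6: finishes 102, weight 3, w·C = 306
Job 7: finishes 124, weight 4, w·C = 496
Sum = 12+165+242+656+1105+1056+306+496 = 4038.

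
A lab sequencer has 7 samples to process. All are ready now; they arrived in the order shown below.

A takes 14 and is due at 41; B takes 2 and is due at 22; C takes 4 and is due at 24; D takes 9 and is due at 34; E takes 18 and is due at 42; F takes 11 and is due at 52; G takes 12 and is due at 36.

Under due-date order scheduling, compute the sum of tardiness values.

EDD (increasing due date): B C D G A E F.
B: 0→2, due 22, tardiness 0
C: 2→6, due 24, tardiness 0
D: 6→15, due 34, tardiness 0
G: 15→27, due 36, tardiness 0
A: 27→41, due 41, tardiness 0
E: 41→59, due 42, tardiness 17
F: 59→70, due 52, tardiness 18
Sum = 0+0+0+0+0+17+18 = 35.

35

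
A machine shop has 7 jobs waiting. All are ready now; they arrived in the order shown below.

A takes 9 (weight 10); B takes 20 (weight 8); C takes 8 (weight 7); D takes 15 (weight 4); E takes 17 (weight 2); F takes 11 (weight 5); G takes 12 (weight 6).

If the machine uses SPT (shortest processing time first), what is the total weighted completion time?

1706

SPT (increasing processing time): C A F G D E B.
C: finishes 8, weight 7, w·C = 56
A: finishes 17, weight 10, w·C = 170
F: finishes 28, weight 5, w·C = 140
G: finishes 40, weight 6, w·C = 240
D: finishes 55, weight 4, w·C = 220
E: finishes 72, weight 2, w·C = 144
B: finishes 92, weight 8, w·C = 736
Sum = 56+170+140+240+220+144+736 = 1706.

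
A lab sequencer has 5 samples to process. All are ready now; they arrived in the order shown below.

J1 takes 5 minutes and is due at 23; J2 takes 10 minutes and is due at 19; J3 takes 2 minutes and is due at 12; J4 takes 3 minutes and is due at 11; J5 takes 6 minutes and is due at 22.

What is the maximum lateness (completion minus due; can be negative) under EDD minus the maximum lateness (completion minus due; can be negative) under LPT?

-11

EDD (increasing due date): J4 J3 J2 J5 J1.
J4: 0→3, due 11, lateness -8
J3: 3→5, due 12, lateness -7
J2: 5→15, due 19, lateness -4
J5: 15→21, due 22, lateness -1
J1: 21→26, due 23, lateness 3
Maximum = 3.
LPT (decreasing processing time): J2 J5 J1 J4 J3.
J2: 0→10, due 19, lateness -9
J5: 10→16, due 22, lateness -6
J1: 16→21, due 23, lateness -2
J4: 21→24, due 11, lateness 13
J3: 24→26, due 12, lateness 14
Maximum = 14.
Difference = 3 − 14 = -11.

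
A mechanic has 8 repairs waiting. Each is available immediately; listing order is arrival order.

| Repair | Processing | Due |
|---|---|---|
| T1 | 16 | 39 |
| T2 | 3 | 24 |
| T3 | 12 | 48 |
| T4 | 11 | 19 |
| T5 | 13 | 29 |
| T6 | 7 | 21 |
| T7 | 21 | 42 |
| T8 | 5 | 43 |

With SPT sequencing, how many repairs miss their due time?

SPT (increasing processing time): T2 T8 T6 T4 T3 T5 T1 T7.
T2: 0→3, due 24, tardiness 0
T8: 3→8, due 43, tardiness 0
T6: 8→15, due 21, tardiness 0
T4: 15→26, due 19, tardiness 7
T3: 26→38, due 48, tardiness 0
T5: 38→51, due 29, tardiness 22
T1: 51→67, due 39, tardiness 28
T7: 67→88, due 42, tardiness 46
Late repairs: 4.

4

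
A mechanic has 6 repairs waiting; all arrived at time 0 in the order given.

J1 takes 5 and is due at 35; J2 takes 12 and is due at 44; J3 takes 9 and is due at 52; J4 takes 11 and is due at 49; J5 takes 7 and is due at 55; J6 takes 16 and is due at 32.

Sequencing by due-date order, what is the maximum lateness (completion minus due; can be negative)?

EDD (increasing due date): J6 J1 J2 J4 J3 J5.
J6: 0→16, due 32, lateness -16
J1: 16→21, due 35, lateness -14
J2: 21→33, due 44, lateness -11
J4: 33→44, due 49, lateness -5
J3: 44→53, due 52, lateness 1
J5: 53→60, due 55, lateness 5
Maximum = 5.

5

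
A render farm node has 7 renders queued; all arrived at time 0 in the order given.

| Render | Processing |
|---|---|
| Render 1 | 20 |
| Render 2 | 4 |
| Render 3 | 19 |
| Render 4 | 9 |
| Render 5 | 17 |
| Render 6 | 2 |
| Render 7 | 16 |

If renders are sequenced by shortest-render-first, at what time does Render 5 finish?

48

SPT (increasing processing time): Render 6 Render 2 Render 4 Render 7 Render 5 Render 3 Render 1.
Render 6: 0→2
Render 2: 2→6
Render 4: 6→15
Render 7: 15→31
Render 5: 31→48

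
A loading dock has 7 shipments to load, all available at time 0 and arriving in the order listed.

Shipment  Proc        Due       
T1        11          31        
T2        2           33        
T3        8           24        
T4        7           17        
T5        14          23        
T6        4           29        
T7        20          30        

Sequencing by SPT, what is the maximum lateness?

SPT (increasing processing time): T2 T6 T4 T3 T1 T5 T7.
T2: 0→2, due 33, lateness -31
T6: 2→6, due 29, lateness -23
T4: 6→13, due 17, lateness -4
T3: 13→21, due 24, lateness -3
T1: 21→32, due 31, lateness 1
T5: 32→46, due 23, lateness 23
T7: 46→66, due 30, lateness 36
Maximum = 36.

36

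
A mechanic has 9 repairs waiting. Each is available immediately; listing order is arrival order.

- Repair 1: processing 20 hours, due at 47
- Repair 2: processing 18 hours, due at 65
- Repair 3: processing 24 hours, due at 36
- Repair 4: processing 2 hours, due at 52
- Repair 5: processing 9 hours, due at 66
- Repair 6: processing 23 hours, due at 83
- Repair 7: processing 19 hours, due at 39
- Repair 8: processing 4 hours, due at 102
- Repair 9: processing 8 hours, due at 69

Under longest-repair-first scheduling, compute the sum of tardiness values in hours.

LPT (decreasing processing time): Repair 3 Repair 6 Repair 1 Repair 7 Repair 2 Repair 5 Repair 9 Repair 8 Repair 4.
Repair 3: 0→24, due 36, tardiness 0
Repair 6: 24→47, due 83, tardiness 0
Repair 1: 47→67, due 47, tardiness 20
Repair 7: 67→86, due 39, tardiness 47
Repair 2: 86→104, due 65, tardiness 39
Repair 5: 104→113, due 66, tardiness 47
Repair 9: 113→121, due 69, tardiness 52
Repair 8: 121→125, due 102, tardiness 23
Repair 4: 125→127, due 52, tardiness 75
Sum = 0+0+20+47+39+47+52+23+75 = 303.

303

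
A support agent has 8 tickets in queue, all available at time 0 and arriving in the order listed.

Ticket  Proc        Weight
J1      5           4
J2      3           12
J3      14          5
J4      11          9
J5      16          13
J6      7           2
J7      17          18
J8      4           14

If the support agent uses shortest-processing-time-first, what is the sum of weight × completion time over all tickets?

2876

SPT (increasing processing time): J2 J8 J1 J6 J4 J3 J5 J7.
J2: finishes 3, weight 12, w·C = 36
J8: finishes 7, weight 14, w·C = 98
J1: finishes 12, weight 4, w·C = 48
J6: finishes 19, weight 2, w·C = 38
J4: finishes 30, weight 9, w·C = 270
J3: finishes 44, weight 5, w·C = 220
J5: finishes 60, weight 13, w·C = 780
J7: finishes 77, weight 18, w·C = 1386
Sum = 36+98+48+38+270+220+780+1386 = 2876.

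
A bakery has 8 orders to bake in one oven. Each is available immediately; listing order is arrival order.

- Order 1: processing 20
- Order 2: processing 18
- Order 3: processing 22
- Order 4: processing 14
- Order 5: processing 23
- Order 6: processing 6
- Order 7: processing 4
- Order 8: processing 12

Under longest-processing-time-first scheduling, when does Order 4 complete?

LPT (decreasing processing time): Order 5 Order 3 Order 1 Order 2 Order 4 Order 8 Order 6 Order 7.
Order 5: 0→23
Order 3: 23→45
Order 1: 45→65
Order 2: 65→83
Order 4: 83→97

97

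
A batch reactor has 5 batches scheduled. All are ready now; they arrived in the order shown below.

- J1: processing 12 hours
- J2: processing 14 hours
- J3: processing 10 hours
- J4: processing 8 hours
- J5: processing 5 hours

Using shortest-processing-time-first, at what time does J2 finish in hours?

49

SPT (increasing processing time): J5 J4 J3 J1 J2.
J5: 0→5
J4: 5→13
J3: 13→23
J1: 23→35
J2: 35→49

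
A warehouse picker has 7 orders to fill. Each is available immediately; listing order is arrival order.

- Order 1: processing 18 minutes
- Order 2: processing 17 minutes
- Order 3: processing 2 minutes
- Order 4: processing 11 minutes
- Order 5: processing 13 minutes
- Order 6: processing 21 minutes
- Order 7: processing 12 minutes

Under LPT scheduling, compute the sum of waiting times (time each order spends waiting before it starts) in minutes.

358

LPT (decreasing processing time): Order 6 Order 1 Order 2 Order 5 Order 7 Order 4 Order 3.
Order 6: waits 0, runs 0→21
Order 1: waits 21, runs 21→39
Order 2: waits 39, runs 39→56
Order 5: waits 56, runs 56→69
Order 7: waits 69, runs 69→81
Order 4: waits 81, runs 81→92
Order 3: waits 92, runs 92→94
Sum = 0+21+39+56+69+81+92 = 358.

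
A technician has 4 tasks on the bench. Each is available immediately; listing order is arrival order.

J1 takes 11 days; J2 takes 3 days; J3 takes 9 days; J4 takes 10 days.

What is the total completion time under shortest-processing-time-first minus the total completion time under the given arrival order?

-11

SPT (increasing processing time): J2 J3 J4 J1.
J2: 0→3
J3: 3→12
J4: 12→22
J1: 22→33
Sum = 3+12+22+33 = 70.
FIFO (arrival order): J1 J2 J3 J4.
J1: 0→11
J2: 11→14
J3: 14→23
J4: 23→33
Sum = 11+14+23+33 = 81.
Difference = 70 − 81 = -11.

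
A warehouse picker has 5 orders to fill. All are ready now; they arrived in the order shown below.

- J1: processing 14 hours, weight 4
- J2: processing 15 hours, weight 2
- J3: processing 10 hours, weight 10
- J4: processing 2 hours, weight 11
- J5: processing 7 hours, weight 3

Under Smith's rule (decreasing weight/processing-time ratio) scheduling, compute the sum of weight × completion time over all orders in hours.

427

WSPT (decreasing weight/processing-time ratio): J4 J3 J5 J1 J2.
J4: finishes 2, weight 11, w·C = 22
J3: finishes 12, weight 10, w·C = 120
J5: finishes 19, weight 3, w·C = 57
J1: finishes 33, weight 4, w·C = 132
J2: finishes 48, weight 2, w·C = 96
Sum = 22+120+57+132+96 = 427.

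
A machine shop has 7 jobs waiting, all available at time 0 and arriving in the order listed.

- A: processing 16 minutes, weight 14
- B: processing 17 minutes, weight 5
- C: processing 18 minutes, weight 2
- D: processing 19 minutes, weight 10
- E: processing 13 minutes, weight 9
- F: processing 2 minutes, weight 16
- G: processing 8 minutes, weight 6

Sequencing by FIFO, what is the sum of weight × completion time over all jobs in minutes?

FIFO (arrival order): A B C D E F G.
A: finishes 16, weight 14, w·C = 224
B: finishes 33, weight 5, w·C = 165
C: finishes 51, weight 2, w·C = 102
D: finishes 70, weight 10, w·C = 700
E: finishes 83, weight 9, w·C = 747
F: finishes 85, weight 16, w·C = 1360
G: finishes 93, weight 6, w·C = 558
Sum = 224+165+102+700+747+1360+558 = 3856.

3856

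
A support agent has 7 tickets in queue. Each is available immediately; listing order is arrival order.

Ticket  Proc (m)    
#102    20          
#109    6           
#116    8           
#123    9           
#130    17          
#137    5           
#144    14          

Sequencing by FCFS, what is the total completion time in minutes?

327

FIFO (arrival order): #102 #109 #116 #123 #130 #137 #144.
#102: 0→20
#109: 20→26
#116: 26→34
#123: 34→43
#130: 43→60
#137: 60→65
#144: 65→79
Sum = 20+26+34+43+60+65+79 = 327.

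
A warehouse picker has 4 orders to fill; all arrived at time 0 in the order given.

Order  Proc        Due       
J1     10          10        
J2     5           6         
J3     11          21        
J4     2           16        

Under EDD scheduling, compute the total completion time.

EDD (increasing due date): J2 J1 J4 J3.
J2: 0→5
J1: 5→15
J4: 15→17
J3: 17→28
Sum = 5+15+17+28 = 65.

65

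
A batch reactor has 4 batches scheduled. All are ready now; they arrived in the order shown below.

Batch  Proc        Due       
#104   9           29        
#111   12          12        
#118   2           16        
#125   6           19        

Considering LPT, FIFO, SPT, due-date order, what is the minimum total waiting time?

27

LPT (decreasing processing time): #111 #104 #125 #118.
#111: waits 0, runs 0→12
#104: waits 12, runs 12→21
#125: waits 21, runs 21→27
#118: waits 27, runs 27→29
Sum = 0+12+21+27 = 60.
FIFO (arrival order): #104 #111 #118 #125.
#104: waits 0, runs 0→9
#111: waits 9, runs 9→21
#118: waits 21, runs 21→23
#125: waits 23, runs 23→29
Sum = 0+9+21+23 = 53.
SPT (increasing processing time): #118 #125 #104 #111.
#118: waits 0, runs 0→2
#125: waits 2, runs 2→8
#104: waits 8, runs 8→17
#111: waits 17, runs 17→29
Sum = 0+2+8+17 = 27.
EDD (increasing due date): #111 #118 #125 #104.
#111: waits 0, runs 0→12
#118: waits 12, runs 12→14
#125: waits 14, runs 14→20
#104: waits 20, runs 20→29
Sum = 0+12+14+20 = 46.
LPT 60, FIFO 53, SPT 27, EDD 46 → minimum 27.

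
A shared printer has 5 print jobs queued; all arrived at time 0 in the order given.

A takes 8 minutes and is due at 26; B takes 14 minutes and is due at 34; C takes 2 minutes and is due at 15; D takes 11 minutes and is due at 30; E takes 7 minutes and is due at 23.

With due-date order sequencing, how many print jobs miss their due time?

1

EDD (increasing due date): C E A D B.
C: 0→2, due 15, tardiness 0
E: 2→9, due 23, tardiness 0
A: 9→17, due 26, tardiness 0
D: 17→28, due 30, tardiness 0
B: 28→42, due 34, tardiness 8
Late print jobs: 1.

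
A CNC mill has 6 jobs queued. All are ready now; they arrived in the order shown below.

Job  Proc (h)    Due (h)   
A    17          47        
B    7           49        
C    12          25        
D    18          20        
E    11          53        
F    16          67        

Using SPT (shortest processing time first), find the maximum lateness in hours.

61

SPT (increasing processing time): B E C F A D.
B: 0→7, due 49, lateness -42
E: 7→18, due 53, lateness -35
C: 18→30, due 25, lateness 5
F: 30→46, due 67, lateness -21
A: 46→63, due 47, lateness 16
D: 63→81, due 20, lateness 61
Maximum = 61.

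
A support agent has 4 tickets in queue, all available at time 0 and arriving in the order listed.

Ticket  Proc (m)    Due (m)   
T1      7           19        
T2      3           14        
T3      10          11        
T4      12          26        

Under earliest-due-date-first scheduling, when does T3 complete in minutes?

EDD (increasing due date): T3 T2 T1 T4.
T3: 0→10

10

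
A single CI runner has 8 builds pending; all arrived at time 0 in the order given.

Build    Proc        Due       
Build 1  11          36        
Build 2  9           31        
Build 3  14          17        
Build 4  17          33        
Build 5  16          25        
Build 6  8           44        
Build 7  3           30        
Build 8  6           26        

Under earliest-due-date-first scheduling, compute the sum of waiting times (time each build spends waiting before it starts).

308

EDD (increasing due date): Build 3 Build 5 Build 8 Build 7 Build 2 Build 4 Build 1 Build 6.
Build 3: waits 0, runs 0→14
Build 5: waits 14, runs 14→30
Build 8: waits 30, runs 30→36
Build 7: waits 36, runs 36→39
Build 2: waits 39, runs 39→48
Build 4: waits 48, runs 48→65
Build 1: waits 65, runs 65→76
Build 6: waits 76, runs 76→84
Sum = 0+14+30+36+39+48+65+76 = 308.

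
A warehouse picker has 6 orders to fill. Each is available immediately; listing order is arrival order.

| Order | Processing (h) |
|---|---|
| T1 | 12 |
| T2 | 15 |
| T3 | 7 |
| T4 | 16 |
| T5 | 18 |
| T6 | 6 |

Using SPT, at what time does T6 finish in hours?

6

SPT (increasing processing time): T6 T3 T1 T2 T4 T5.
T6: 0→6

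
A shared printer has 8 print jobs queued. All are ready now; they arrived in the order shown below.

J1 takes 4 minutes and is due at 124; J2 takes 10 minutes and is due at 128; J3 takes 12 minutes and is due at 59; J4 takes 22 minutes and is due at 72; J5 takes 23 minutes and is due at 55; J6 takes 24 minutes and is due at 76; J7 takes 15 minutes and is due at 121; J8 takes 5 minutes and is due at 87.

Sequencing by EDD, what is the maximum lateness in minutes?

5

EDD (increasing due date): J5 J3 J4 J6 J8 J7 J1 J2.
J5: 0→23, due 55, lateness -32
J3: 23→35, due 59, lateness -24
J4: 35→57, due 72, lateness -15
J6: 57→81, due 76, lateness 5
J8: 81→86, due 87, lateness -1
J7: 86→101, due 121, lateness -20
J1: 101→105, due 124, lateness -19
J2: 105→115, due 128, lateness -13
Maximum = 5.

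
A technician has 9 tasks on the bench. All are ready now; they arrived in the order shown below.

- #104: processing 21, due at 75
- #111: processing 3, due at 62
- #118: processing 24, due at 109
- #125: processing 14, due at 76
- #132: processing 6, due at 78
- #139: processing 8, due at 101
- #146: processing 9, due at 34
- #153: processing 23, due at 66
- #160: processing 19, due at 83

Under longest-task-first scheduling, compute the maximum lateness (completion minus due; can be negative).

LPT (decreasing processing time): #118 #153 #104 #160 #125 #146 #139 #132 #111.
#118: 0→24, due 109, lateness -85
#153: 24→47, due 66, lateness -19
#104: 47→68, due 75, lateness -7
#160: 68→87, due 83, lateness 4
#125: 87→101, due 76, lateness 25
#146: 101→110, due 34, lateness 76
#139: 110→118, due 101, lateness 17
#132: 118→124, due 78, lateness 46
#111: 124→127, due 62, lateness 65
Maximum = 76.

76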